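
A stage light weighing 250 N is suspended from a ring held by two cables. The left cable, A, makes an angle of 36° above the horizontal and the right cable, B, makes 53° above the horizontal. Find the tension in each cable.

T_A = 150.5 N, T_B = 202.3 N

ΣF_x = 0: −T_A·cos36° + T_B·cos53° = 0 → T_B = 1.3443·T_A.
ΣF_y = 0: T_A·sin36° + T_B·sin53° = 250.
Substitute: T_A·(0.587785 + 1.3443·0.798636) = 250 → T_A = 150.476 ≈ 150.5 N.
Then T_B = 1.3443 × 150.476 = 202.3 N.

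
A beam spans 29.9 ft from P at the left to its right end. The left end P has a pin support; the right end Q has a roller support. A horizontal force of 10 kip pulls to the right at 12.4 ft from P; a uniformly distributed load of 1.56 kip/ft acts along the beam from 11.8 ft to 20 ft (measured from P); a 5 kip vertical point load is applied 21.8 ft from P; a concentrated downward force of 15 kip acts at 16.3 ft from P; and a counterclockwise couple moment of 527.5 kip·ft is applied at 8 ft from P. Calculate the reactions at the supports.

Resultant of the distributed load: 1.56 × 8.2 = 12.792 kip at 15.9 ft from P.
Moments about P: Q_y·29.9 − (1.56·8.2)·15.9 − 5·21.8 − 15·16.3 + 527.5 = 0 → Q_y = 29.3928/29.9 = 0.983037 ≈ 0.9830 kip.
ΣF_y = 0: P_y + 0.983037 − 1.56·8.2 − 5 − 15 = 0 → P_y = 31.81 kip.
ΣF_x = 0: P_x + 10 = 0 → P_x = -10.00 kip.

P_x = -10.00 kip, P_y = 31.81 kip, Q_y = 0.9830 kip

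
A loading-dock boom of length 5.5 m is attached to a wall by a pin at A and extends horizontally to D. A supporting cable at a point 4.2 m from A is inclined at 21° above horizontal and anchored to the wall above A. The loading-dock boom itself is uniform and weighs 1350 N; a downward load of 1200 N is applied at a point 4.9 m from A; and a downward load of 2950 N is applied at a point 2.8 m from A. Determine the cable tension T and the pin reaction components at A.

ΣM about A: T·sin21°·4.2 − 1350·2.75 − 1200·4.9 − 2950·2.8 = 0 → T = 17852.5/(4.2·0.358368) = 11861 ≈ 11860 N.
ΣF_x = 0: A_x − T·cos21° = 0 → A_x = 11861 × 0.93358 = 11070 N.
ΣF_y = 0: A_y + T·sin21° − 1350 − 1200 − 2950 = 0 → A_y = 5500 − 11861 × 0.358368 = 1249 N.

T = 11860 N, A_x = 11070 N, A_y = 1249 N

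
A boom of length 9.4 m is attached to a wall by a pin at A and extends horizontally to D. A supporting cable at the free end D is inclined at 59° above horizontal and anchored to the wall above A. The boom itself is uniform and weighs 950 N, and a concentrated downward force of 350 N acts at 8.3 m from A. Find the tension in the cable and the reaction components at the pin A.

T = 914.7 N, A_x = 471.1 N, A_y = 516.0 N

ΣM about A: T·sin59°·9.4 − 950·4.7 − 350·8.3 = 0 → T = 7370/(9.4·0.857167) = 914.691 ≈ 914.7 N.
ΣF_x = 0: A_x − T·cos59° = 0 → A_x = 914.691 × 0.515038 = 471.1 N.
ΣF_y = 0: A_y + T·sin59° − 950 − 350 = 0 → A_y = 1300 − 914.691 × 0.857167 = 516.0 N.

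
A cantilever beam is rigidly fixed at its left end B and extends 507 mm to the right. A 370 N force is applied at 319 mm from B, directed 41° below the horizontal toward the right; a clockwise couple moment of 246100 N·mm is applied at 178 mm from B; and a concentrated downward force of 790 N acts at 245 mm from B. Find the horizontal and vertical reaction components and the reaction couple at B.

B_x = -279.2 N, B_y = 1033 N, M_B = 517100 N·mm

ΣF_x = 0: B_x + 370·cos41° = 0 → B_x = -279.2 N.
ΣF_y = 0: B_y − 370·sin41° − 790 = 0 → B_y = 1033 N.
ΣM about B: M_B − 370·sin41°·319 − 246100 − 790·245 = 0 → M_B = 517100 N·mm.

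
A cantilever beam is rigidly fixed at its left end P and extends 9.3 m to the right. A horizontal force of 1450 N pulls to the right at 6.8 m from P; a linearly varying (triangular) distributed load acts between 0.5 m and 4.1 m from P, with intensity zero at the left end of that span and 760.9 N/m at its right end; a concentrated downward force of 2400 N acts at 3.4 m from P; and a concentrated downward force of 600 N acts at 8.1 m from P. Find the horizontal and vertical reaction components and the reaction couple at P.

Resultant of the triangular load: ½ × 760.9 × 3.6 = 1369.62 N, acting at 2.9 m from P (one-third of the span from the peak).
ΣF_x = 0: P_x + 1450 = 0 → P_x = -1450 N.
ΣF_y = 0: P_y − ½·760.9·3.6 − 2400 − 600 = 0 → P_y = 4370 N.
ΣM about P: M_P − (½·760.9·3.6)·2.9 − 2400·3.4 − 600·8.1 = 0 → M_P = 16990 N·m.

P_x = -1450 N, P_y = 4370 N, M_P = 16990 N·m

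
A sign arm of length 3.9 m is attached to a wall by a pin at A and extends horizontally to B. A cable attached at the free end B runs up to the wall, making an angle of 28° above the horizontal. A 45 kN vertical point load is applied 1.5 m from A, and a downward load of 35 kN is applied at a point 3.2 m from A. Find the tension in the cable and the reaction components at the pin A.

T = 98.04 kN, A_x = 86.56 kN, A_y = 33.97 kN

ΣM about A: T·sin28°·3.9 − 45·1.5 − 35·3.2 = 0 → T = 179.5/(3.9·0.469472) = 98.037 ≈ 98.04 kN.
ΣF_x = 0: A_x − T·cos28° = 0 → A_x = 98.037 × 0.882948 = 86.56 kN.
ΣF_y = 0: A_y + T·sin28° − 45 − 35 = 0 → A_y = 80 − 98.037 × 0.469472 = 33.97 kN.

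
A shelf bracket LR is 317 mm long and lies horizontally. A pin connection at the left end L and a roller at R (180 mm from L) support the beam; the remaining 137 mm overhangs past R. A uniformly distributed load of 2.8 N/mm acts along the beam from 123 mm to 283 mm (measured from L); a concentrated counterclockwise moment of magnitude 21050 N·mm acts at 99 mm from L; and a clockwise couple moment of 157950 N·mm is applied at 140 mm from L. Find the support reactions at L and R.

Resultant of the distributed load: 2.8 × 160 = 448 N at 203 mm from L.
ΣM about L: R_y·180 − (2.8·160)·203 + 21050 − 157950 = 0 → R_y = 227844/180 = 1265.8 ≈ 1266 N.
ΣF_y = 0: L_y + 1265.8 − 2.8·160 = 0 → L_y = -817.8 N.
ΣF_x = 0: no horizontal applied forces, so L_x = 0.

L_x = 0, L_y = -817.8 N, R_y = 1266 N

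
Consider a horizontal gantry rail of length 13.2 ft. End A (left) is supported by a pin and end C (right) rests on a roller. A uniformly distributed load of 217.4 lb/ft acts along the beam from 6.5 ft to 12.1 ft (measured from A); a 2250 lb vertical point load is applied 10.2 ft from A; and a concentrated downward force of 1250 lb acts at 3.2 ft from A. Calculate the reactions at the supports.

A_x = 0, A_y = 1818 lb, C_y = 2899 lb

Resultant of the distributed load: 217.4 × 5.6 = 1217.44 lb at 9.3 ft from A.
ΣM about A: C_y·13.2 − (217.4·5.6)·9.3 − 2250·10.2 − 1250·3.2 = 0 → C_y = 38272.192/13.2 = 2899.41 ≈ 2899 lb.
ΣF_y = 0: A_y + 2899.41 − 217.4·5.6 − 2250 − 1250 = 0 → A_y = 1818 lb.
ΣF_x = 0: no horizontal applied forces, so A_x = 0.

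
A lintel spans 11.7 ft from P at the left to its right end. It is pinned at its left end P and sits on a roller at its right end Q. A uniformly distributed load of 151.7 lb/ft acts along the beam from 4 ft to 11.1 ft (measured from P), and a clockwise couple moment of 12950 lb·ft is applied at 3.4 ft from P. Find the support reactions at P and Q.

P_x = 0, P_y = -724.8 lb, Q_y = 1802 lb

Resultant of the distributed load: 151.7 × 7.1 = 1077.07 lb at 7.55 ft from P.
ΣM about P: Q_y·11.7 − (151.7·7.1)·7.55 − 12950 = 0 → Q_y = 21081.8785/11.7 = 1801.87 ≈ 1802 lb.
ΣF_y = 0: P_y + 1801.87 − 151.7·7.1 = 0 → P_y = -724.8 lb.
ΣF_x = 0: no horizontal applied forces, so P_x = 0.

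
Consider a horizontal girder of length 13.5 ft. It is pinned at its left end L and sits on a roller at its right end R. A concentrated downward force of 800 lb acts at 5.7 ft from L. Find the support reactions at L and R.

L_x = 0, L_y = 462.2 lb, R_y = 337.8 lb

Taking moments about L: R_y·13.5 − 800·5.7 = 0 → R_y = 4560/13.5 = 337.778 ≈ 337.8 lb.
ΣF_y = 0: L_y + 337.778 − 800 = 0 → L_y = 462.2 lb.
ΣF_x = 0: no horizontal applied forces, so L_x = 0.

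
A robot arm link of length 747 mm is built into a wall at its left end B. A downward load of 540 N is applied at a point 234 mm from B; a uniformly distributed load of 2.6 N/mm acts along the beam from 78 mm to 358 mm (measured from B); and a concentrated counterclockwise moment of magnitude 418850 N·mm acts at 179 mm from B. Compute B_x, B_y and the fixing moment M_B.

Resultant of the distributed load: 2.6 × 280 = 728 N at 218 mm from B.
ΣF_x = 0: B_x = 0.
ΣF_y = 0: B_y − 540 − 2.6·280 = 0 → B_y = 1268 N.
ΣM about B: M_B − 540·234 − (2.6·280)·218 + 418850 = 0 → M_B = -133800 N·mm.

B_x = 0, B_y = 1268 N, M_B = -133800 N·mm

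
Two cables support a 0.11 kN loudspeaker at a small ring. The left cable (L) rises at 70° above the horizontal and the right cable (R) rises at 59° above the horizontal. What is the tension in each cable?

T_L = 0.07290 kN, T_R = 0.04841 kN

ΣF_x = 0: −T_L·cos70° + T_R·cos59° = 0 → T_R = 0.664068·T_L.
ΣF_y = 0: T_L·sin70° + T_R·sin59° = 0.11.
Substitute: T_L·(0.939693 + 0.664068·0.857167) = 0.11 → T_L = 0.0729003 ≈ 0.07290 kN.
Then T_R = 0.664068 × 0.0729003 = 0.04841 kN.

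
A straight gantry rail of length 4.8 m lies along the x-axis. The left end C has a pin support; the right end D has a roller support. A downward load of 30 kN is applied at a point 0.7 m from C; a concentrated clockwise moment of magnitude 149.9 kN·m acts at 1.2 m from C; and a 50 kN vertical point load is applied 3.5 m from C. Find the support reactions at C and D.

C_x = 0, C_y = 7.938 kN, D_y = 72.06 kN

Moments about C: D_y·4.8 − 30·0.7 − 149.9 − 50·3.5 = 0 → D_y = 345.9/4.8 = 72.0625 ≈ 72.06 kN.
ΣF_y = 0: C_y + 72.0625 − 30 − 50 = 0 → C_y = 7.938 kN.
ΣF_x = 0: no horizontal applied forces, so C_x = 0.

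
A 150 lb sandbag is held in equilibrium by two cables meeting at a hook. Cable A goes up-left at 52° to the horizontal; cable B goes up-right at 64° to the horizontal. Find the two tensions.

ΣF_x = 0: −T_A·cos52° + T_B·cos64° = 0 → T_B = 1.40443·T_A.
ΣF_y = 0: T_A·sin52° + T_B·sin64° = 150.
Substitute: T_A·(0.788011 + 1.40443·0.898794) = 150 → T_A = 73.1599 ≈ 73.16 lb.
Then T_B = 1.40443 × 73.1599 = 102.7 lb.

T_A = 73.16 lb, T_B = 102.7 lb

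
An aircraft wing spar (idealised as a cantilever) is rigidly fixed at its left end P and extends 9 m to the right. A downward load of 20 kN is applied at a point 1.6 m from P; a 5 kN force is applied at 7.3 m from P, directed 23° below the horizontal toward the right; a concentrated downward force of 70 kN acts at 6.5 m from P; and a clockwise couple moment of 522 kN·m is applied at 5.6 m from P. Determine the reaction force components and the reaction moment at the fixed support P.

P_x = -4.603 kN, P_y = 91.95 kN, M_P = 1023 kN·m

ΣF_x = 0: P_x + 5·cos23° = 0 → P_x = -4.603 kN.
ΣF_y = 0: P_y − 20 − 5·sin23° − 70 = 0 → P_y = 91.95 kN.
ΣM about P: M_P − 20·1.6 − 5·sin23°·7.3 − 70·6.5 − 522 = 0 → M_P = 1023 kN·m.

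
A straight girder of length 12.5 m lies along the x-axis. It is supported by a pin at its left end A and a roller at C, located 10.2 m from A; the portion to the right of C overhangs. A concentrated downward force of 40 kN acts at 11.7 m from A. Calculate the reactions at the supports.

A_x = 0, A_y = -5.882 kN, C_y = 45.88 kN

Taking moments about A: C_y·10.2 − 40·11.7 = 0 → C_y = 468/10.2 = 45.8824 ≈ 45.88 kN.
ΣF_y = 0: A_y + 45.8824 − 40 = 0 → A_y = -5.882 kN.
ΣF_x = 0: no horizontal applied forces, so A_x = 0.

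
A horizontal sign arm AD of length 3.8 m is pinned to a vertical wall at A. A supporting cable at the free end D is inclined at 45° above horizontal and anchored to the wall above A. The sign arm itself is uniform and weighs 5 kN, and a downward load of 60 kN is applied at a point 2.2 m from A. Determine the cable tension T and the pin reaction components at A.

T = 52.66 kN, A_x = 37.24 kN, A_y = 27.76 kN

ΣM about A: T·sin45°·3.8 − 5·1.9 − 60·2.2 = 0 → T = 141.5/(3.8·0.707107) = 52.6608 ≈ 52.66 kN.
ΣF_x = 0: A_x − T·cos45° = 0 → A_x = 52.6608 × 0.707107 = 37.24 kN.
ΣF_y = 0: A_y + T·sin45° − 5 − 60 = 0 → A_y = 65 − 52.6608 × 0.707107 = 27.76 kN.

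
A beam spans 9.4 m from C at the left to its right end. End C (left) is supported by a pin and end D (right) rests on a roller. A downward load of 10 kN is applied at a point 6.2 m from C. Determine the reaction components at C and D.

C_x = 0, C_y = 3.404 kN, D_y = 6.596 kN

Taking moments about C: D_y·9.4 − 10·6.2 = 0 → D_y = 62/9.4 = 6.59574 ≈ 6.596 kN.
ΣF_y = 0: C_y + 6.59574 − 10 = 0 → C_y = 3.404 kN.
ΣF_x = 0: no horizontal applied forces, so C_x = 0.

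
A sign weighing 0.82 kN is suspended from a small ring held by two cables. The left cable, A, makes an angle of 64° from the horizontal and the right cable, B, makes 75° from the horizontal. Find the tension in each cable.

ΣF_x = 0: −T_A·cos64° + T_B·cos75° = 0 → T_B = 1.69374·T_A.
ΣF_y = 0: T_A·sin64° + T_B·sin75° = 0.82.
Substitute: T_A·(0.898794 + 1.69374·0.965926) = 0.82 → T_A = 0.323494 ≈ 0.3235 kN.
Then T_B = 1.69374 × 0.323494 = 0.5479 kN.

T_A = 0.3235 kN, T_B = 0.5479 kN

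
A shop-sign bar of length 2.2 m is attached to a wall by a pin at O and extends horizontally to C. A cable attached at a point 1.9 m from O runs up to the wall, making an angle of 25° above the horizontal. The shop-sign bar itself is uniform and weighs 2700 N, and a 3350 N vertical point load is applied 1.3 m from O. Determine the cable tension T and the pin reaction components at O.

ΣM about O: T·sin25°·1.9 − 2700·1.1 − 3350·1.3 = 0 → T = 7325/(1.9·0.422618) = 9122.34 ≈ 9122 N.
ΣF_x = 0: O_x − T·cos25° = 0 → O_x = 9122.34 × 0.906308 = 8268 N.
ΣF_y = 0: O_y + T·sin25° − 2700 − 3350 = 0 → O_y = 6050 − 9122.34 × 0.422618 = 2195 N.

T = 9122 N, O_x = 8268 N, O_y = 2195 N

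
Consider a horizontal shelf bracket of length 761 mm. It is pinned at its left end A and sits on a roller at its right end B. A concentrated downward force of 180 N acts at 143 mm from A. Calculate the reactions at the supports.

A_x = 0, A_y = 146.2 N, B_y = 33.82 N

Taking moments about A: B_y·761 − 180·143 = 0 → B_y = 25740/761 = 33.8239 ≈ 33.82 N.
ΣF_y = 0: A_y + 33.8239 − 180 = 0 → A_y = 146.2 N.
ΣF_x = 0: no horizontal applied forces, so A_x = 0.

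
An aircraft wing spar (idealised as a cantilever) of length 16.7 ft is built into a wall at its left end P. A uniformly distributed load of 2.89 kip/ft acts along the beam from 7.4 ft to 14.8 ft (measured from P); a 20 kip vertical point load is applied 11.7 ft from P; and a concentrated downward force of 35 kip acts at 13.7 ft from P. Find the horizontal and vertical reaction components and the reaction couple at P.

P_x = 0, P_y = 76.39 kip, M_P = 950.9 kip·ft

Resultant of the distributed load: 2.89 × 7.4 = 21.386 kip at 11.1 ft from P.
ΣF_x = 0: P_x = 0.
ΣF_y = 0: P_y − 2.89·7.4 − 20 − 35 = 0 → P_y = 76.39 kip.
ΣM about P: M_P − (2.89·7.4)·11.1 − 20·11.7 − 35·13.7 = 0 → M_P = 950.9 kip·ft.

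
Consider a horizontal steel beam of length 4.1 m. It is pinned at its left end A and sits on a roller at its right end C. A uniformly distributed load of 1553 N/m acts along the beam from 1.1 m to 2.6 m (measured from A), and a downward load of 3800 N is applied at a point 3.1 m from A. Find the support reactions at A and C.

Resultant of the distributed load: 1553 × 1.5 = 2329.5 N at 1.85 m from A.
Moments about A: C_y·4.1 − (1553·1.5)·1.85 − 3800·3.1 = 0 → C_y = 16089.575/4.1 = 3924.29 ≈ 3924 N.
ΣF_y = 0: A_y + 3924.29 − 1553·1.5 − 3800 = 0 → A_y = 2205 N.
ΣF_x = 0: no horizontal applied forces, so A_x = 0.

A_x = 0, A_y = 2205 N, C_y = 3924 N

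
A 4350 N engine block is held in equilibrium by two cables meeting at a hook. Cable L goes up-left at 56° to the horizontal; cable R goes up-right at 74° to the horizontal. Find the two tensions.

ΣF_x = 0: −T_L·cos56° + T_R·cos74° = 0 → T_R = 2.02873·T_L.
ΣF_y = 0: T_L·sin56° + T_R·sin74° = 4350.
Substitute: T_L·(0.829038 + 2.02873·0.961262) = 4350 → T_L = 1565.21 ≈ 1565 N.
Then T_R = 2.02873 × 1565.21 = 3175 N.

T_L = 1565 N, T_R = 3175 N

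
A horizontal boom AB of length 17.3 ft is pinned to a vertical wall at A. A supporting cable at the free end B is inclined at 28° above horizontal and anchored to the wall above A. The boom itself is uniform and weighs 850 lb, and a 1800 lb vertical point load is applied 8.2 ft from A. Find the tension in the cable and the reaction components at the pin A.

T = 2723 lb, A_x = 2404 lb, A_y = 1372 lb

ΣM about A: T·sin28°·17.3 − 850·8.65 − 1800·8.2 = 0 → T = 22112.5/(17.3·0.469472) = 2722.59 ≈ 2723 lb.
ΣF_x = 0: A_x − T·cos28° = 0 → A_x = 2722.59 × 0.882948 = 2404 lb.
ΣF_y = 0: A_y + T·sin28° − 850 − 1800 = 0 → A_y = 2650 − 2722.59 × 0.469472 = 1372 lb.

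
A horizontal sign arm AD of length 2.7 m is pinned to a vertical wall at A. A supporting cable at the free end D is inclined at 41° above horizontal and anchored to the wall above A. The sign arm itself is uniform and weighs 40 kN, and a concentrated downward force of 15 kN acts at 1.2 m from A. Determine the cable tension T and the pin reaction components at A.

T = 40.65 kN, A_x = 30.68 kN, A_y = 28.33 kN

ΣM about A: T·sin41°·2.7 − 40·1.35 − 15·1.2 = 0 → T = 72/(2.7·0.656059) = 40.6468 ≈ 40.65 kN.
ΣF_x = 0: A_x − T·cos41° = 0 → A_x = 40.6468 × 0.75471 = 30.68 kN.
ΣF_y = 0: A_y + T·sin41° − 40 − 15 = 0 → A_y = 55 − 40.6468 × 0.656059 = 28.33 kN.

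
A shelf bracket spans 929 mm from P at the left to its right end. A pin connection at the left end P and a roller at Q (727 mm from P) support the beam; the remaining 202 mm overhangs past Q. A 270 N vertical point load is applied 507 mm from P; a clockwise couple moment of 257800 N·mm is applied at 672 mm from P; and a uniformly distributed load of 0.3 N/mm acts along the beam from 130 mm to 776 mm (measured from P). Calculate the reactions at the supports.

Resultant of the distributed load: 0.3 × 646 = 193.8 N at 453 mm from P.
Taking moments about P: Q_y·727 − 270·507 − 257800 − (0.3·646)·453 = 0 → Q_y = 482481.4/727 = 663.661 ≈ 663.7 N.
ΣF_y = 0: P_y + 663.661 − 270 − 0.3·646 = 0 → P_y = -199.9 N.
ΣF_x = 0: no horizontal applied forces, so P_x = 0.

P_x = 0, P_y = -199.9 N, Q_y = 663.7 N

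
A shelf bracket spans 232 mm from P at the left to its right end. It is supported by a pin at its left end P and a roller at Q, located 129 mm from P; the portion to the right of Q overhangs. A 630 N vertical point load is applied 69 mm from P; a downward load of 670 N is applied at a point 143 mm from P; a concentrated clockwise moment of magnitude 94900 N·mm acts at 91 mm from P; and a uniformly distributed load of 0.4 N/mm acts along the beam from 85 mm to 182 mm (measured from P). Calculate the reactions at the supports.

P_x = 0, P_y = -516.7 N, Q_y = 1856 N

Resultant of the distributed load: 0.4 × 97 = 38.8 N at 133.5 mm from P.
ΣM about P: Q_y·129 − 630·69 − 670·143 − 94900 − (0.4·97)·133.5 = 0 → Q_y = 239359.8/129 = 1855.5 ≈ 1856 N.
ΣF_y = 0: P_y + 1855.5 − 630 − 670 − 0.4·97 = 0 → P_y = -516.7 N.
ΣF_x = 0: no horizontal applied forces, so P_x = 0.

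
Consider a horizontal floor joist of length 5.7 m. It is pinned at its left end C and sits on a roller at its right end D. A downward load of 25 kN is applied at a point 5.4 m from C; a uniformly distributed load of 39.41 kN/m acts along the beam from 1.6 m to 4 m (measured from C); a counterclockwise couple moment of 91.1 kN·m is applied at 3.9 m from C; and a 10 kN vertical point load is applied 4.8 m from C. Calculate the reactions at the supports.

Resultant of the distributed load: 39.41 × 2.4 = 94.584 kN at 2.8 m from C.
Taking moments about C: D_y·5.7 − 25·5.4 − (39.41·2.4)·2.8 + 91.1 − 10·4.8 = 0 → D_y = 356.7352/5.7 = 62.5851 ≈ 62.59 kN.
ΣF_y = 0: C_y + 62.5851 − 25 − 39.41·2.4 − 10 = 0 → C_y = 67.00 kN.
ΣF_x = 0: no horizontal applied forces, so C_x = 0.

C_x = 0, C_y = 67.00 kN, D_y = 62.59 kN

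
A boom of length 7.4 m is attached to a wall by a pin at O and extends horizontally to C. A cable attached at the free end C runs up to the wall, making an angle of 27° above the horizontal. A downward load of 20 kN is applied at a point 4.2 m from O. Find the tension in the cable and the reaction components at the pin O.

T = 25.00 kN, O_x = 22.28 kN, O_y = 8.649 kN

ΣM about O: T·sin27°·7.4 − 20·4.2 = 0 → T = 84/(7.4·0.45399) = 25.0035 ≈ 25.00 kN.
ΣF_x = 0: O_x − T·cos27° = 0 → O_x = 25.0035 × 0.891007 = 22.28 kN.
ΣF_y = 0: O_y + T·sin27° − 20 = 0 → O_y = 20 − 25.0035 × 0.45399 = 8.649 kN.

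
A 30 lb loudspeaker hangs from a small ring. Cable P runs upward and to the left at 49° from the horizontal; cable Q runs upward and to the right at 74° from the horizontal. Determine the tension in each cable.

ΣF_x = 0: −T_P·cos49° + T_Q·cos74° = 0 → T_Q = 2.38015·T_P.
ΣF_y = 0: T_P·sin49° + T_Q·sin74° = 30.
Substitute: T_P·(0.75471 + 2.38015·0.961262) = 30 → T_P = 9.8598 ≈ 9.860 lb.
Then T_Q = 2.38015 × 9.8598 = 23.47 lb.

T_P = 9.860 lb, T_Q = 23.47 lb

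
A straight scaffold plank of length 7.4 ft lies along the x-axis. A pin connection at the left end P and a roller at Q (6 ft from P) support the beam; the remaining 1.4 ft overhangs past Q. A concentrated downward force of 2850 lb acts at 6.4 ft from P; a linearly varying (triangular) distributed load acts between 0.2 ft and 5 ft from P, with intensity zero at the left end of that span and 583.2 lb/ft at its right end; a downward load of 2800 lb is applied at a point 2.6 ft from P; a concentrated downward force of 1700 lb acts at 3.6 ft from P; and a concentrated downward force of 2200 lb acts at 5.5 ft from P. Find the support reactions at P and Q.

P_x = 0, P_y = 2867 lb, Q_y = 8083 lb

Resultant of the triangular load: ½ × 583.2 × 4.8 = 1399.68 lb, acting at 3.4 ft from P (one-third of the span from the peak).
Moments about P: Q_y·6 − 2850·6.4 − (½·583.2·4.8)·3.4 − 2800·2.6 − 1700·3.6 − 2200·5.5 = 0 → Q_y = 48498.912/6 = 8083.15 ≈ 8083 lb.
ΣF_y = 0: P_y + 8083.15 − 2850 − ½·583.2·4.8 − 2800 − 1700 − 2200 = 0 → P_y = 2867 lb.
ΣF_x = 0: no horizontal applied forces, so P_x = 0.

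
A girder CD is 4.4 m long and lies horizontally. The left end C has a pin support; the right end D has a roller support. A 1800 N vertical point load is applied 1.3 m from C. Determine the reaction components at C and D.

Moments about C: D_y·4.4 − 1800·1.3 = 0 → D_y = 2340/4.4 = 531.818 ≈ 531.8 N.
ΣF_y = 0: C_y + 531.818 − 1800 = 0 → C_y = 1268 N.
ΣF_x = 0: no horizontal applied forces, so C_x = 0.

C_x = 0, C_y = 1268 N, D_y = 531.8 N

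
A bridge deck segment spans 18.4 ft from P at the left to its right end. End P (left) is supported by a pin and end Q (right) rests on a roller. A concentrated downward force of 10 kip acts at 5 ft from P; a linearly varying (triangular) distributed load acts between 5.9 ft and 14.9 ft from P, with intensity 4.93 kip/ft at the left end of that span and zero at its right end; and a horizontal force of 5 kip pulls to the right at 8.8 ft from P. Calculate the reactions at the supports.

Resultant of the triangular load: ½ × 4.93 × 9 = 22.185 kip, acting at 8.9 ft from P (one-third of the span from the peak).
Taking moments about P: Q_y·18.4 − 10·5 − (½·4.93·9)·8.9 = 0 → Q_y = 247.4465/18.4 = 13.4482 ≈ 13.45 kip.
ΣF_y = 0: P_y + 13.4482 − 10 − ½·4.93·9 = 0 → P_y = 18.74 kip.
ΣF_x = 0: P_x + 5 = 0 → P_x = -5.000 kip.

P_x = -5.000 kip, P_y = 18.74 kip, Q_y = 13.45 kip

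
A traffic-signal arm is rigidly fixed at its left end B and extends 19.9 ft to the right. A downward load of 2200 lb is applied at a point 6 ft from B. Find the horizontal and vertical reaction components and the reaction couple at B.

B_x = 0, B_y = 2200 lb, M_B = 13200 lb·ft

ΣF_x = 0: B_x = 0.
ΣF_y = 0: B_y − 2200 = 0 → B_y = 2200 lb.
ΣM about B: M_B − 2200·6 = 0 → M_B = 13200 lb·ft.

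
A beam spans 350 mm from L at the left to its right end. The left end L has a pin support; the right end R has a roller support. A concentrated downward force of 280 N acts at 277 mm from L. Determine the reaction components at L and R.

ΣM about L: R_y·350 − 280·277 = 0 → R_y = 77560/350 = 221.6 N.
ΣF_y = 0: L_y + 221.6 − 280 = 0 → L_y = 58.40 N.
ΣF_x = 0: no horizontal applied forces, so L_x = 0.

L_x = 0, L_y = 58.40 N, R_y = 221.6 N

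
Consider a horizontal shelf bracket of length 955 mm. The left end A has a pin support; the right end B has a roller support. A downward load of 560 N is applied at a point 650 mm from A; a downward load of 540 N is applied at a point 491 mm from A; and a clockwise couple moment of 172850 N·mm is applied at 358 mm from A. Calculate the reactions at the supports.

A_x = 0, A_y = 260.2 N, B_y = 839.8 N

Taking moments about A: B_y·955 − 560·650 − 540·491 − 172850 = 0 → B_y = 801990/955 = 839.78 ≈ 839.8 N.
ΣF_y = 0: A_y + 839.78 − 560 − 540 = 0 → A_y = 260.2 N.
ΣF_x = 0: no horizontal applied forces, so A_x = 0.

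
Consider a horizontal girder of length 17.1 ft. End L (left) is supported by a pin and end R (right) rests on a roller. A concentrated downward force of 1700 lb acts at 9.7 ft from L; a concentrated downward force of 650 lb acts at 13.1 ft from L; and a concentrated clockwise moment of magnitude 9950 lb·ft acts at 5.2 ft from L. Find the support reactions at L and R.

L_x = 0, L_y = 305.8 lb, R_y = 2044 lb

Taking moments about L: R_y·17.1 − 1700·9.7 − 650·13.1 − 9950 = 0 → R_y = 34955/17.1 = 2044.15 ≈ 2044 lb.
ΣF_y = 0: L_y + 2044.15 − 1700 − 650 = 0 → L_y = 305.8 lb.
ΣF_x = 0: no horizontal applied forces, so L_x = 0.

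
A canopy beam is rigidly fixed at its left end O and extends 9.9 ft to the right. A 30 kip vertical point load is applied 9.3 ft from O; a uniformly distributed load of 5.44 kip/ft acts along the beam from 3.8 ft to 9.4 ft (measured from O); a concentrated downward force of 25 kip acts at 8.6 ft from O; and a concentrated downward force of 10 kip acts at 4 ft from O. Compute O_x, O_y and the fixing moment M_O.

Resultant of the distributed load: 5.44 × 5.6 = 30.464 kip at 6.6 ft from O.
ΣF_x = 0: O_x = 0.
ΣF_y = 0: O_y − 30 − 5.44·5.6 − 25 − 10 = 0 → O_y = 95.46 kip.
ΣM about O: M_O − 30·9.3 − (5.44·5.6)·6.6 − 25·8.6 − 10·4 = 0 → M_O = 735.1 kip·ft.

O_x = 0, O_y = 95.46 kip, M_O = 735.1 kip·ft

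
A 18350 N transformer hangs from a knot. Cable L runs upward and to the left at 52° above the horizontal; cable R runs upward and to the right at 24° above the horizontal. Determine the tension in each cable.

T_L = 17280 N, T_R = 11640 N

ΣF_x = 0: −T_L·cos52° + T_R·cos24° = 0 → T_R = 0.673925·T_L.
ΣF_y = 0: T_L·sin52° + T_R·sin24° = 18350.
Substitute: T_L·(0.788011 + 0.673925·0.406737) = 18350 → T_L = 17276.7 ≈ 17280 N.
Then T_R = 0.673925 × 17276.7 = 11640 N.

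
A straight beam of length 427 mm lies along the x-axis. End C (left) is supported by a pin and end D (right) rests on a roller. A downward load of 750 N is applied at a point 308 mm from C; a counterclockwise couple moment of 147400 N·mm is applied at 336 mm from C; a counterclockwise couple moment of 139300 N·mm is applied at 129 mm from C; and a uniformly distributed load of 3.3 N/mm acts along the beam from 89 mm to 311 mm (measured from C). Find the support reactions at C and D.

C_x = 0, C_y = 1270 N, D_y = 212.7 N

Resultant of the distributed load: 3.3 × 222 = 732.6 N at 200 mm from C.
Taking moments about C: D_y·427 − 750·308 + 147400 + 139300 − (3.3·222)·200 = 0 → D_y = 90820/427 = 212.693 ≈ 212.7 N.
ΣF_y = 0: C_y + 212.693 − 750 − 3.3·222 = 0 → C_y = 1270 N.
ΣF_x = 0: no horizontal applied forces, so C_x = 0.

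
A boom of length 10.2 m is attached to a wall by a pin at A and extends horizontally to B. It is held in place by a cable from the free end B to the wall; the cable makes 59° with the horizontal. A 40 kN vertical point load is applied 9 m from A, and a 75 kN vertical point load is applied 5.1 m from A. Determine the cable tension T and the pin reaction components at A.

ΣM about A: T·sin59°·10.2 − 40·9 − 75·5.1 = 0 → T = 742.5/(10.2·0.857167) = 84.9241 ≈ 84.92 kN.
ΣF_x = 0: A_x − T·cos59° = 0 → A_x = 84.9241 × 0.515038 = 43.74 kN.
ΣF_y = 0: A_y + T·sin59° − 40 − 75 = 0 → A_y = 115 − 84.9241 × 0.857167 = 42.21 kN.

T = 84.92 kN, A_x = 43.74 kN, A_y = 42.21 kN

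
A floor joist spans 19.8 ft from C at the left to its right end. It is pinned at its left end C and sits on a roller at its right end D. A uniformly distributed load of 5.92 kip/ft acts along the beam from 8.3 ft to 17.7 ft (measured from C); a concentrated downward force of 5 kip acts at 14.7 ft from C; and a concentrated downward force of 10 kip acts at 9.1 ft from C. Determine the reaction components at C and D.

Resultant of the distributed load: 5.92 × 9.4 = 55.648 kip at 13 ft from C.
Moments about C: D_y·19.8 − (5.92·9.4)·13 − 5·14.7 − 10·9.1 = 0 → D_y = 887.924/19.8 = 44.8446 ≈ 44.84 kip.
ΣF_y = 0: C_y + 44.8446 − 5.92·9.4 − 5 − 10 = 0 → C_y = 25.80 kip.
ΣF_x = 0: no horizontal applied forces, so C_x = 0.

C_x = 0, C_y = 25.80 kip, D_y = 44.84 kip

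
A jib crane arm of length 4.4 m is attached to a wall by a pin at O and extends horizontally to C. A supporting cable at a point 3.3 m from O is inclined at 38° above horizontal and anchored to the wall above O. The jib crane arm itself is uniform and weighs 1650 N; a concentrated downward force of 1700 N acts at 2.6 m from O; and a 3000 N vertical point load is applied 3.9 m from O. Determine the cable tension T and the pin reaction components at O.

T = 9721 N, O_x = 7660 N, O_y = 365.2 N

ΣM about O: T·sin38°·3.3 − 1650·2.2 − 1700·2.6 − 3000·3.9 = 0 → T = 19750/(3.3·0.615661) = 9721.01 ≈ 9721 N.
ΣF_x = 0: O_x − T·cos38° = 0 → O_x = 9721.01 × 0.788011 = 7660 N.
ΣF_y = 0: O_y + T·sin38° − 1650 − 1700 − 3000 = 0 → O_y = 6350 − 9721.01 × 0.615661 = 365.2 N.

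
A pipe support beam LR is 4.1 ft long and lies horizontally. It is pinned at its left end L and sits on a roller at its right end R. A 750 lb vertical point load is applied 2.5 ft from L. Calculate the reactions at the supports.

L_x = 0, L_y = 292.7 lb, R_y = 457.3 lb

ΣM about L: R_y·4.1 − 750·2.5 = 0 → R_y = 1875/4.1 = 457.317 ≈ 457.3 lb.
ΣF_y = 0: L_y + 457.317 − 750 = 0 → L_y = 292.7 lb.
ΣF_x = 0: no horizontal applied forces, so L_x = 0.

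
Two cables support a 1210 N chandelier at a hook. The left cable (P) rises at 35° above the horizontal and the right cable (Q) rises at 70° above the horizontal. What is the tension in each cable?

T_P = 428.4 N, T_Q = 1026 N

ΣF_x = 0: −T_P·cos35° + T_Q·cos70° = 0 → T_Q = 2.39504·T_P.
ΣF_y = 0: T_P·sin35° + T_Q·sin70° = 1210.
Substitute: T_P·(0.573576 + 2.39504·0.939693) = 1210 → T_P = 428.443 ≈ 428.4 N.
Then T_Q = 2.39504 × 428.443 = 1026 N.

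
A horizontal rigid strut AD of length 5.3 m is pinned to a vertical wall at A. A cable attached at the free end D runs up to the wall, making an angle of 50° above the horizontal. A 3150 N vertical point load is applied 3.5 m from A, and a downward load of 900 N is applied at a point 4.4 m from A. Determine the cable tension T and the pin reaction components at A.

ΣM about A: T·sin50°·5.3 − 3150·3.5 − 900·4.4 = 0 → T = 14985/(5.3·0.766044) = 3690.86 ≈ 3691 N.
ΣF_x = 0: A_x − T·cos50° = 0 → A_x = 3690.86 × 0.642788 = 2372 N.
ΣF_y = 0: A_y + T·sin50° − 3150 − 900 = 0 → A_y = 4050 − 3690.86 × 0.766044 = 1223 N.

T = 3691 N, A_x = 2372 N, A_y = 1223 N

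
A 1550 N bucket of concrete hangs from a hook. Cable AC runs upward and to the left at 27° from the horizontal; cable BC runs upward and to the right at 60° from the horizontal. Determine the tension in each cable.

ΣF_x = 0: −T_AC·cos27° + T_BC·cos60° = 0 → T_BC = 1.78201·T_AC.
ΣF_y = 0: T_AC·sin27° + T_BC·sin60° = 1550.
Substitute: T_AC·(0.45399 + 1.78201·0.866025) = 1550 → T_AC = 776.065 ≈ 776.1 N.
Then T_BC = 1.78201 × 776.065 = 1383 N.

T_AC = 776.1 N, T_BC = 1383 N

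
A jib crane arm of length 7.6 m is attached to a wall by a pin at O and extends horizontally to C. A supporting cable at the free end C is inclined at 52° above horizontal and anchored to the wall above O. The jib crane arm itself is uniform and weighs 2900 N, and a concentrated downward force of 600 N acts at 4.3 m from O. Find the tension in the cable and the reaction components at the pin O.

ΣM about O: T·sin52°·7.6 − 2900·3.8 − 600·4.3 = 0 → T = 13600/(7.6·0.788011) = 2270.87 ≈ 2271 N.
ΣF_x = 0: O_x − T·cos52° = 0 → O_x = 2270.87 × 0.615661 = 1398 N.
ΣF_y = 0: O_y + T·sin52° − 2900 − 600 = 0 → O_y = 3500 − 2270.87 × 0.788011 = 1711 N.

T = 2271 N, O_x = 1398 N, O_y = 1711 N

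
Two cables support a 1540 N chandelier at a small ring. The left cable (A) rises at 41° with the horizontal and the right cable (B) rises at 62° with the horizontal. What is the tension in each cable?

T_A = 742.0 N, T_B = 1193 N

ΣF_x = 0: −T_A·cos41° + T_B·cos62° = 0 → T_B = 1.60757·T_A.
ΣF_y = 0: T_A·sin41° + T_B·sin62° = 1540.
Substitute: T_A·(0.656059 + 1.60757·0.882948) = 1540 → T_A = 742.004 ≈ 742.0 N.
Then T_B = 1.60757 × 742.004 = 1193 N.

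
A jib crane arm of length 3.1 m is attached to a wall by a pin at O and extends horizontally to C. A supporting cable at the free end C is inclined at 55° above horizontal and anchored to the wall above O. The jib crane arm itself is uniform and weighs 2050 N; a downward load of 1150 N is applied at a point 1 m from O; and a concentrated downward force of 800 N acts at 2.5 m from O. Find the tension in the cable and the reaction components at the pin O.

ΣM about O: T·sin55°·3.1 − 2050·1.55 − 1150·1 − 800·2.5 = 0 → T = 6327.5/(3.1·0.819152) = 2491.76 ≈ 2492 N.
ΣF_x = 0: O_x − T·cos55° = 0 → O_x = 2491.76 × 0.573576 = 1429 N.
ΣF_y = 0: O_y + T·sin55° − 2050 − 1150 − 800 = 0 → O_y = 4000 − 2491.76 × 0.819152 = 1959 N.

T = 2492 N, O_x = 1429 N, O_y = 1959 N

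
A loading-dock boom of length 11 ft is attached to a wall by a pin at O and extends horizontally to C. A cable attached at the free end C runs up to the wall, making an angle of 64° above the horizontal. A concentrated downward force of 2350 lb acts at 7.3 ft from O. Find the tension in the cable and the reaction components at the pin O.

T = 1735 lb, O_x = 760.6 lb, O_y = 790.5 lb

ΣM about O: T·sin64°·11 − 2350·7.3 = 0 → T = 17155/(11·0.898794) = 1735.15 ≈ 1735 lb.
ΣF_x = 0: O_x − T·cos64° = 0 → O_x = 1735.15 × 0.438371 = 760.6 lb.
ΣF_y = 0: O_y + T·sin64° − 2350 = 0 → O_y = 2350 − 1735.15 × 0.898794 = 790.5 lb.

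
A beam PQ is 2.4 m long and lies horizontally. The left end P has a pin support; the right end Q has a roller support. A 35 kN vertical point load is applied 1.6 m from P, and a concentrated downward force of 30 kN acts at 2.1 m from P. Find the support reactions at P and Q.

P_x = 0, P_y = 15.42 kN, Q_y = 49.58 kN

ΣM about P: Q_y·2.4 − 35·1.6 − 30·2.1 = 0 → Q_y = 119/2.4 = 49.5833 ≈ 49.58 kN.
ΣF_y = 0: P_y + 49.5833 − 35 − 30 = 0 → P_y = 15.42 kN.
ΣF_x = 0: no horizontal applied forces, so P_x = 0.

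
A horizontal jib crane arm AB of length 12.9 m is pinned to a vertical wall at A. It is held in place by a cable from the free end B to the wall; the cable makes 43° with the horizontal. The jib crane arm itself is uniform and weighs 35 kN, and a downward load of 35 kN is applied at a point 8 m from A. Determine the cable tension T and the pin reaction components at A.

T = 57.49 kN, A_x = 42.04 kN, A_y = 30.79 kN

ΣM about A: T·sin43°·12.9 − 35·6.45 − 35·8 = 0 → T = 505.75/(12.9·0.681998) = 57.4861 ≈ 57.49 kN.
ΣF_x = 0: A_x − T·cos43° = 0 → A_x = 57.4861 × 0.731354 = 42.04 kN.
ΣF_y = 0: A_y + T·sin43° − 35 − 35 = 0 → A_y = 70 − 57.4861 × 0.681998 = 30.79 kN.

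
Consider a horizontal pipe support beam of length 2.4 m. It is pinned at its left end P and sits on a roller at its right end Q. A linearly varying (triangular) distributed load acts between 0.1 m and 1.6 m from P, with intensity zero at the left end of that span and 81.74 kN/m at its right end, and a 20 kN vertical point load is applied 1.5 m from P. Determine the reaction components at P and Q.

Resultant of the triangular load: ½ × 81.74 × 1.5 = 61.305 kN, acting at 1.1 m from P (one-third of the span from the peak).
Moments about P: Q_y·2.4 − (½·81.74·1.5)·1.1 − 20·1.5 = 0 → Q_y = 97.4355/2.4 = 40.5981 ≈ 40.60 kN.
ΣF_y = 0: P_y + 40.5981 − ½·81.74·1.5 − 20 = 0 → P_y = 40.71 kN.
ΣF_x = 0: no horizontal applied forces, so P_x = 0.

P_x = 0, P_y = 40.71 kN, Q_y = 40.60 kN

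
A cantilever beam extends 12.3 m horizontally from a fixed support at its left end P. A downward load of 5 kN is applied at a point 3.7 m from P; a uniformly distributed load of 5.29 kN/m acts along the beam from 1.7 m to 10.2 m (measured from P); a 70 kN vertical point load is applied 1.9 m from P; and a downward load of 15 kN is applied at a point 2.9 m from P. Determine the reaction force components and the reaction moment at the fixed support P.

Resultant of the distributed load: 5.29 × 8.5 = 44.965 kN at 5.95 m from P.
ΣF_x = 0: P_x = 0.
ΣF_y = 0: P_y − 5 − 5.29·8.5 − 70 − 15 = 0 → P_y = 135.0 kN.
ΣM about P: M_P − 5·3.7 − (5.29·8.5)·5.95 − 70·1.9 − 15·2.9 = 0 → M_P = 462.5 kN·m.

P_x = 0, P_y = 135.0 kN, M_P = 462.5 kN·m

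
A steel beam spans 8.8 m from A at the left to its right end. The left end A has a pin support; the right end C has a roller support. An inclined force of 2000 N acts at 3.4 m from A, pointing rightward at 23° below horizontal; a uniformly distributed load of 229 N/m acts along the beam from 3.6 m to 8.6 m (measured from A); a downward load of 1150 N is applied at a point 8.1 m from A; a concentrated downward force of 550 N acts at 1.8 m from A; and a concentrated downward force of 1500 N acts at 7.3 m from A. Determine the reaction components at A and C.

Resultant of the distributed load: 229 × 5 = 1145 N at 6.1 m from A.
ΣM about A: C_y·8.8 − 2000·sin23°·3.4 − (229·5)·6.1 − 1150·8.1 − 550·1.8 − 1500·7.3 = 0 → C_y = 30896.5/8.8 = 3510.97 ≈ 3511 N.
ΣF_y = 0: A_y + 3510.97 − 2000·sin23° − 229·5 − 1150 − 550 − 1500 = 0 → A_y = 1615 N.
ΣF_x = 0: A_x + 2000·cos23° = 0 → A_x = -1841 N.

A_x = -1841 N, A_y = 1615 N, C_y = 3511 N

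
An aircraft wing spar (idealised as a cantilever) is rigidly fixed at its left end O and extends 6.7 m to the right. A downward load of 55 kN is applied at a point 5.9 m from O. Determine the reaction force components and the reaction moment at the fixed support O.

O_x = 0, O_y = 55.00 kN, M_O = 324.5 kN·m

ΣF_x = 0: O_x = 0.
ΣF_y = 0: O_y − 55 = 0 → O_y = 55.00 kN.
ΣM about O: M_O − 55·5.9 = 0 → M_O = 324.5 kN·m.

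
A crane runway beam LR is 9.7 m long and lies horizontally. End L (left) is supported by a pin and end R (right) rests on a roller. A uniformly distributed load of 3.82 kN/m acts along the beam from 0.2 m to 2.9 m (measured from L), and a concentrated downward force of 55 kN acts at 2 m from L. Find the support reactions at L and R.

Resultant of the distributed load: 3.82 × 2.7 = 10.314 kN at 1.55 m from L.
Moments about L: R_y·9.7 − (3.82·2.7)·1.55 − 55·2 = 0 → R_y = 125.9867/9.7 = 12.9883 ≈ 12.99 kN.
ΣF_y = 0: L_y + 12.9883 − 3.82·2.7 − 55 = 0 → L_y = 52.33 kN.
ΣF_x = 0: no horizontal applied forces, so L_x = 0.

L_x = 0, L_y = 52.33 kN, R_y = 12.99 kN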